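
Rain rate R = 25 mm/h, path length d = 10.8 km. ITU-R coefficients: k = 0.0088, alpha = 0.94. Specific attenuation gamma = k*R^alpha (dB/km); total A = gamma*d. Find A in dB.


gamma = 0.0088 * 25^0.94 = 0.181362 dB/km
A = 0.181362 * 10.8 = 1.96 dB

1.96 dB


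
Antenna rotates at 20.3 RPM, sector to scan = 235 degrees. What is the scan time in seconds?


t = 235 / (20.3 * 360) * 60 = 1.93 s

1.93 s


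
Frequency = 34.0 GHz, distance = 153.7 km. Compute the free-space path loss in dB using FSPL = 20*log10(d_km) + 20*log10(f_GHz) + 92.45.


20*log10(153.7) = 43.73
20*log10(34.0) = 30.63
FSPL = 166.8 dB

166.8 dB


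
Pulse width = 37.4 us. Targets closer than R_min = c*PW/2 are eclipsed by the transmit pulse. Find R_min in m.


R_min = 3e8 * 37.4e-6 / 2 = 5610.0 m

5610.0 m


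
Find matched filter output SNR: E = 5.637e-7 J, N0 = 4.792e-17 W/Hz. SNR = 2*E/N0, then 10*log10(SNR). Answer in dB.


SNR_lin = 2 * 5.637e-7 / 4.792e-17 = 2.353e10
SNR_dB = 10*log10(2.353e10) = 103.7 dB

103.7 dB


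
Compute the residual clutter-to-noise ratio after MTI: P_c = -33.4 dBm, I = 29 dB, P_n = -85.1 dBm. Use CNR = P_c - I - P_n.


CNR = -33.4 - 29 - (-85.1) = 22.7 dB

22.7 dB


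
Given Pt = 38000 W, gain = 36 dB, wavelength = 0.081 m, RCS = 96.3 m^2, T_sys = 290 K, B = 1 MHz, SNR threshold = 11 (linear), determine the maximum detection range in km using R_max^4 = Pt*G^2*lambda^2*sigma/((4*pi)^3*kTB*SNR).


G_lin = 10^(36/10) = 3981.071706
R^4 = 38000 * 3981.071706^2 * 0.081^2 * 96.3 / ((4*pi)^3 * 1.38e-23 * 290 * 1000000.0 * 11)
R^4 = 4.35593e21 m^4
R_max = (4.35593e21)^(1/4) = 256903.6 m = 256.9 km

256.9 km


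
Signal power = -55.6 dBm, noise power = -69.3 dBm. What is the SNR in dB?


SNR = -55.6 - (-69.3) = 13.7 dB

13.7 dB


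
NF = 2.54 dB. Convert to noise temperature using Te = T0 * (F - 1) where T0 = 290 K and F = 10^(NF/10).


NF_lin = 10^(2.54/10) = 1.794734
Te = 290 * (1.794734 - 1) = 230.5 K

230.5 K


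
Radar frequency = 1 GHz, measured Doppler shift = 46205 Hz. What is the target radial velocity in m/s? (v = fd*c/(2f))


v = 46205 * 3e8 / (2 * 1000000000.0) = 6930.8 m/s

6930.8 m/s


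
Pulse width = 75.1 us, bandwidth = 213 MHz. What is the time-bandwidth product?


TBP = 75.1 * 213 = 15996.3

15996.3


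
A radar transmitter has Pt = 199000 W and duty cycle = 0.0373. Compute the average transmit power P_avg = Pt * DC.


P_avg = 199000 * 0.0373 = 7422.7 W

7422.7 W


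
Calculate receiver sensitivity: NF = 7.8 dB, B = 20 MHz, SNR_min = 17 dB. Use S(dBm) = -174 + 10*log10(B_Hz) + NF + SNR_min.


10*log10(20000000.0) = 73.01
S = -174 + 73.01 + 7.8 + 17 = -76.2 dBm

-76.2 dBm


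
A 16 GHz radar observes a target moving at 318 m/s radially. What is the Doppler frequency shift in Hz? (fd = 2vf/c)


fd = 2 * 318 * 16000000000.0 / 3e8 = 33920.0 Hz

33920.0 Hz


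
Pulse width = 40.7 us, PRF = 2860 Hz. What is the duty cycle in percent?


DC = 40.7e-6 * 2860 * 100 = 11.64%

11.64%


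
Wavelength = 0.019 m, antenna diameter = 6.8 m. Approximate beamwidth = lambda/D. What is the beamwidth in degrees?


BW_rad = 0.019 / 6.8 = 0.002794
BW_deg = 0.16 degrees

0.16 degrees


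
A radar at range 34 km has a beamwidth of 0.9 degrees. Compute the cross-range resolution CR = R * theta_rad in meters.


BW_rad = 0.015707963
CR = 34000 * 0.015707963 = 534.1 m

534.1 m


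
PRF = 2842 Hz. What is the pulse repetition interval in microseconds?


PRI = 1/2842 = 0.0003518649 s = 351.9 us

351.9 us


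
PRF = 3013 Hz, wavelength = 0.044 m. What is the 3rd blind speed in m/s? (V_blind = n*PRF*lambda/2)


V_blind = 3 * 3013 * 0.044 / 2 = 198.9 m/s

198.9 m/s


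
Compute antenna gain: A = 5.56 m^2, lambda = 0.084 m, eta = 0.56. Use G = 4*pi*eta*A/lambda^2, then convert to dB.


G_linear = 4*pi*0.56*5.56/0.084^2 = 5545.16
G_dB = 10*log10(5545.16) = 37.4 dB

37.4 dB


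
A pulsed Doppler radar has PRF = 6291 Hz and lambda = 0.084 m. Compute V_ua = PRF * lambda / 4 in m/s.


V_ua = 6291 * 0.084 / 4 = 132.1 m/s

132.1 m/s


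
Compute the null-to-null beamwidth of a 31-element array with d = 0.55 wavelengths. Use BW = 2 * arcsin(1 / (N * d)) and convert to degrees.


1/(N*d) = 1/(31*0.55) = 0.058651
BW = 2*arcsin(0.058651) = 6.7 degrees

6.7 degrees


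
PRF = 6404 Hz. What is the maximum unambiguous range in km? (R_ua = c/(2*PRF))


R_ua = 3e8 / (2 * 6404) = 23422.9 m = 23.4 km

23.4 km


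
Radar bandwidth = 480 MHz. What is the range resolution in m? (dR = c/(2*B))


dR = 3e8 / (2 * 480000000.0) = 0.31 m

0.31 m


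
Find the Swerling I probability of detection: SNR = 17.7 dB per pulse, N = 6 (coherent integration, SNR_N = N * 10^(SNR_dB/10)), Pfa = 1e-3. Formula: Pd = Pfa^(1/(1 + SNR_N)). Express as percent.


SNR_lin = 10^(17.7/10) = 58.88437
SNR_N = 6 * 58.88437 = 353.30622
1/(1 + SNR_N) = 1/354.30622 = 0.0028224
Pd = (1e-3)^0.0028224 = 0.98069
Pd = 98.1%

98.1%


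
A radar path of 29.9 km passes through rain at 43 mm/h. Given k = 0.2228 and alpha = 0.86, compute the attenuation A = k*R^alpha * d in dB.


gamma = 0.2228 * 43^0.86 = 5.658457 dB/km
A = 5.658457 * 29.9 = 169.19 dB

169.19 dB


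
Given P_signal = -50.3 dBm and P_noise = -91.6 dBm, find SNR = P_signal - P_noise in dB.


SNR = -50.3 - (-91.6) = 41.3 dB

41.3 dB


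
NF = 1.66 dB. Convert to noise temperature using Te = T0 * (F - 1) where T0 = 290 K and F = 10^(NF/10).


NF_lin = 10^(1.66/10) = 1.465548
Te = 290 * (1.465548 - 1) = 135.0 K

135.0 K


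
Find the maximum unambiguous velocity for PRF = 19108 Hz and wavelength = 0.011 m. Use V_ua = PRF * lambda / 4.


V_ua = 19108 * 0.011 / 4 = 52.5 m/s

52.5 m/s


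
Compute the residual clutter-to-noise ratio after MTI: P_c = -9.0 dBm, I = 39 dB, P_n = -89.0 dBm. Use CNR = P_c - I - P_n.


CNR = -9.0 - 39 - (-89.0) = 41.0 dB

41.0 dB


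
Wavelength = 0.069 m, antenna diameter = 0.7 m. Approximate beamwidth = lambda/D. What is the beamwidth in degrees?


BW_rad = 0.069 / 0.7 = 0.098571
BW_deg = 5.65 degrees

5.65 degrees


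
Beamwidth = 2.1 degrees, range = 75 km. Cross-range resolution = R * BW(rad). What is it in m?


BW_rad = 0.036651914
CR = 75000 * 0.036651914 = 2748.9 m

2748.9 m


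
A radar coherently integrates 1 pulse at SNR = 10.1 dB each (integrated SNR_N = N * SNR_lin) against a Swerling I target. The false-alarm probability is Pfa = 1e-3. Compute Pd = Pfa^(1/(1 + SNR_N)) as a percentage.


SNR_lin = 10^(10.1/10) = 10.23293
SNR_N = 1 * 10.23293 = 10.23293
1/(1 + SNR_N) = 1/11.23293 = 0.089024
Pd = (1e-3)^0.089024 = 0.54066
Pd = 54.1%

54.1%


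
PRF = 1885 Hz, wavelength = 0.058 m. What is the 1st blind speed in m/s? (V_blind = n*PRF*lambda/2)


V_blind = 1 * 1885 * 0.058 / 2 = 54.7 m/s

54.7 m/s


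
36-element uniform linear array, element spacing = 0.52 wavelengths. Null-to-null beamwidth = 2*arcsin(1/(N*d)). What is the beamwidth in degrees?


1/(N*d) = 1/(36*0.52) = 0.053419
BW = 2*arcsin(0.053419) = 6.1 degrees

6.1 degrees


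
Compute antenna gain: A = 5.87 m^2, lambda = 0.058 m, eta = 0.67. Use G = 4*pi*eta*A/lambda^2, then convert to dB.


G_linear = 4*pi*0.67*5.87/0.058^2 = 14691.52
G_dB = 10*log10(14691.52) = 41.7 dB

41.7 dB


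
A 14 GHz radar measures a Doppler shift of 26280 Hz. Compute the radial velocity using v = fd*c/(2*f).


v = 26280 * 3e8 / (2 * 14000000000.0) = 281.6 m/s

281.6 m/s


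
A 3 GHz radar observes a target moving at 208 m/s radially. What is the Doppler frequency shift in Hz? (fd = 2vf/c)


fd = 2 * 208 * 3000000000.0 / 3e8 = 4160.0 Hz

4160.0 Hz


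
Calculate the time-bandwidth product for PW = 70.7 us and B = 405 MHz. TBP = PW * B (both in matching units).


TBP = 70.7 * 405 = 28633.5

28633.5


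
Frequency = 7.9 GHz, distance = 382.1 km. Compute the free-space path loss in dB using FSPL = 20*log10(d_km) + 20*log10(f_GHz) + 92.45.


20*log10(382.1) = 51.64
20*log10(7.9) = 17.95
FSPL = 162.0 dB

162.0 dB


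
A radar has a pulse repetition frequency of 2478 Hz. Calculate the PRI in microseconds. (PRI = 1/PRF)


PRI = 1/2478 = 0.0004035513 s = 403.6 us

403.6 us


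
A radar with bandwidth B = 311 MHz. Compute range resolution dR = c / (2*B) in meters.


dR = 3e8 / (2 * 311000000.0) = 0.48 m

0.48 m


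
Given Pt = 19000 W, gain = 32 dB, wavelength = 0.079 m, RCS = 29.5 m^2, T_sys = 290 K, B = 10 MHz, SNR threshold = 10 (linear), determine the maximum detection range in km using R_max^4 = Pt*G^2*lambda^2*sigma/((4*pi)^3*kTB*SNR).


G_lin = 10^(32/10) = 1584.893192
R^4 = 19000 * 1584.893192^2 * 0.079^2 * 29.5 / ((4*pi)^3 * 1.38e-23 * 290 * 10000000.0 * 10)
R^4 = 1.10643e19 m^4
R_max = (1.10643e19)^(1/4) = 57674.1 m = 57.7 km

57.7 km


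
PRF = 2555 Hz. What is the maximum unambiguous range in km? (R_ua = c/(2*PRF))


R_ua = 3e8 / (2 * 2555) = 58708.4 m = 58.7 km

58.7 km


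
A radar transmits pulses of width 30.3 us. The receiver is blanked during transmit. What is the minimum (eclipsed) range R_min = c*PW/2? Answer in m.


R_min = 3e8 * 30.3e-6 / 2 = 4545.0 m

4545.0 m


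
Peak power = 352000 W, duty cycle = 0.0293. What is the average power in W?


P_avg = 352000 * 0.0293 = 10313.6 W

10313.6 W


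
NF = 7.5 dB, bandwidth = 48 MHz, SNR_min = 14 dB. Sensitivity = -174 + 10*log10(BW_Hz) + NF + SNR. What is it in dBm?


10*log10(48000000.0) = 76.81
S = -174 + 76.81 + 7.5 + 14 = -75.7 dBm

-75.7 dBm


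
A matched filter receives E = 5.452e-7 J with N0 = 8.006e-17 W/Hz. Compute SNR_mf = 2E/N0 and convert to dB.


SNR_lin = 2 * 5.452e-7 / 8.006e-17 = 1.362e10
SNR_dB = 10*log10(1.362e10) = 101.3 dB

101.3 dB


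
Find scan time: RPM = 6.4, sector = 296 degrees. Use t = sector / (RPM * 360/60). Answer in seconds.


t = 296 / (6.4 * 360) * 60 = 7.71 s

7.71 s


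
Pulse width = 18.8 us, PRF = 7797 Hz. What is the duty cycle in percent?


DC = 18.8e-6 * 7797 * 100 = 14.66%

14.66%


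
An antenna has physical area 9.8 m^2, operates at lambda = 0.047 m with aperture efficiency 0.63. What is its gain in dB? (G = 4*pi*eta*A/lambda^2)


G_linear = 4*pi*0.63*9.8/0.047^2 = 35122.12
G_dB = 10*log10(35122.12) = 45.5 dB

45.5 dB


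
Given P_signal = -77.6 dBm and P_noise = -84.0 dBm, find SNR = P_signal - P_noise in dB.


SNR = -77.6 - (-84.0) = 6.4 dB

6.4 dB


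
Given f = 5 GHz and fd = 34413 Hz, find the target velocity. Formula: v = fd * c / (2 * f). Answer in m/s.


v = 34413 * 3e8 / (2 * 5000000000.0) = 1032.4 m/s

1032.4 m/s


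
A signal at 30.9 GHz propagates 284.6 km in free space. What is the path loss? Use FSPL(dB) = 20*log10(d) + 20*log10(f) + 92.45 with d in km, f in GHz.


20*log10(284.6) = 49.08
20*log10(30.9) = 29.8
FSPL = 171.3 dB

171.3 dB


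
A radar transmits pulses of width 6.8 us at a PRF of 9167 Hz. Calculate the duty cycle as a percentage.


DC = 6.8e-6 * 9167 * 100 = 6.23%

6.23%


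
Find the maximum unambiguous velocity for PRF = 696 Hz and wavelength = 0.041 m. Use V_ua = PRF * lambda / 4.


V_ua = 696 * 0.041 / 4 = 7.1 m/s

7.1 m/s


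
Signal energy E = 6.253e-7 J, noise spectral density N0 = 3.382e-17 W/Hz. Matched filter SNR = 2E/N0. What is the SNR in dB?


SNR_lin = 2 * 6.253e-7 / 3.382e-17 = 3.698e10
SNR_dB = 10*log10(3.698e10) = 105.7 dB

105.7 dB


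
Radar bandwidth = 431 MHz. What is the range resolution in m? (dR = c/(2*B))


dR = 3e8 / (2 * 431000000.0) = 0.35 m

0.35 m


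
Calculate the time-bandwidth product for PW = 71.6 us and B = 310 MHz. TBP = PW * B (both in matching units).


TBP = 71.6 * 310 = 22196.0

22196.0


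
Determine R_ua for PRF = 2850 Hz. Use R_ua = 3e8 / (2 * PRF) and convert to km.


R_ua = 3e8 / (2 * 2850) = 52631.6 m = 52.6 km

52.6 km


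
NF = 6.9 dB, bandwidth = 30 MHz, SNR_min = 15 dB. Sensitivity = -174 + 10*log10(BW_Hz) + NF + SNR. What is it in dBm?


10*log10(30000000.0) = 74.77
S = -174 + 74.77 + 6.9 + 15 = -77.3 dBm

-77.3 dBm


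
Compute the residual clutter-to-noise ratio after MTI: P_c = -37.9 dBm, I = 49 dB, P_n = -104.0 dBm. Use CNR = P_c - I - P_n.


CNR = -37.9 - 49 - (-104.0) = 17.1 dB

17.1 dB


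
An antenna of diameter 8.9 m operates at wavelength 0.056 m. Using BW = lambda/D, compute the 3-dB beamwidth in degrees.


BW_rad = 0.056 / 8.9 = 0.006292
BW_deg = 0.36 degrees

0.36 degrees


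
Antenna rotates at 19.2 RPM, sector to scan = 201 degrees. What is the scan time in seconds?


t = 201 / (19.2 * 360) * 60 = 1.74 s

1.74 s


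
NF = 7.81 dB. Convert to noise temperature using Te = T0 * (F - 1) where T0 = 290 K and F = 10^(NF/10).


NF_lin = 10^(7.81/10) = 6.039486
Te = 290 * (6.039486 - 1) = 1461.5 K

1461.5 K


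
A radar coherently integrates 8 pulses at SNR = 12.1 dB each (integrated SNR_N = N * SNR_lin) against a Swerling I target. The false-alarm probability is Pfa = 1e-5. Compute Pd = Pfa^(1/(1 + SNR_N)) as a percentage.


SNR_lin = 10^(12.1/10) = 16.2181
SNR_N = 8 * 16.2181 = 129.7448
1/(1 + SNR_N) = 1/130.7448 = 0.0076485
Pd = (1e-5)^0.0076485 = 0.91571
Pd = 91.6%

91.6%


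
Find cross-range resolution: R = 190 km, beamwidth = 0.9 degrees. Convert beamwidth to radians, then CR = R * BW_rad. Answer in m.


BW_rad = 0.015707963
CR = 190000 * 0.015707963 = 2984.5 m

2984.5 m


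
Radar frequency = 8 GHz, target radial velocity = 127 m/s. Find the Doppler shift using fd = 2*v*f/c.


fd = 2 * 127 * 8000000000.0 / 3e8 = 6773.3 Hz

6773.3 Hz


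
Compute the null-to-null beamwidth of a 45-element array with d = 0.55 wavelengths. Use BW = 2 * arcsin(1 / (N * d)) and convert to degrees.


1/(N*d) = 1/(45*0.55) = 0.040404
BW = 2*arcsin(0.040404) = 4.6 degrees

4.6 degrees


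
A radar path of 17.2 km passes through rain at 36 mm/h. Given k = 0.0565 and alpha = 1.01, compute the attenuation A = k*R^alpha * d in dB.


gamma = 0.0565 * 36^1.01 = 2.108211 dB/km
A = 2.108211 * 17.2 = 36.26 dB

36.26 dB


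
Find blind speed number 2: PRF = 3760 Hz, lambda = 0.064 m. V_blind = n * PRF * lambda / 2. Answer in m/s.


V_blind = 2 * 3760 * 0.064 / 2 = 240.6 m/s

240.6 m/s


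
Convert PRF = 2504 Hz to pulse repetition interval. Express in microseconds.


PRI = 1/2504 = 0.000399361 s = 399.4 us

399.4 us


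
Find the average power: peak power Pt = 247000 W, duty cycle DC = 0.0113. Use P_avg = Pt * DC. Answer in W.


P_avg = 247000 * 0.0113 = 2791.1 W

2791.1 W


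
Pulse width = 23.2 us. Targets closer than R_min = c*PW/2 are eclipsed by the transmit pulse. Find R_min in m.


R_min = 3e8 * 23.2e-6 / 2 = 3480.0 m

3480.0 m


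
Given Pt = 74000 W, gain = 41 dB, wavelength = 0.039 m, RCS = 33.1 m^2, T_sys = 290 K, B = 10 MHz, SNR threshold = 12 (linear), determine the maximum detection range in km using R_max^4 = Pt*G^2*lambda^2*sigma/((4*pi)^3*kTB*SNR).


G_lin = 10^(41/10) = 12589.254118
R^4 = 74000 * 12589.254118^2 * 0.039^2 * 33.1 / ((4*pi)^3 * 1.38e-23 * 290 * 10000000.0 * 12)
R^4 = 6.19585e20 m^4
R_max = (6.19585e20)^(1/4) = 157770.3 m = 157.8 km

157.8 km


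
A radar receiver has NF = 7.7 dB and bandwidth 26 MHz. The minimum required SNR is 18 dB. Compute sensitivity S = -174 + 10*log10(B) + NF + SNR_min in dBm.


10*log10(26000000.0) = 74.15
S = -174 + 74.15 + 7.7 + 18 = -74.2 dBm

-74.2 dBm


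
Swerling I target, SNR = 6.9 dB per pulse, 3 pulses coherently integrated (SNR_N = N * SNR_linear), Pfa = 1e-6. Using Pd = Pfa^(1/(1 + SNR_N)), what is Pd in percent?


SNR_lin = 10^(6.9/10) = 4.89779
SNR_N = 3 * 4.89779 = 14.69337
1/(1 + SNR_N) = 1/15.69337 = 0.0637212
Pd = (1e-6)^0.0637212 = 0.41464
Pd = 41.5%

41.5%


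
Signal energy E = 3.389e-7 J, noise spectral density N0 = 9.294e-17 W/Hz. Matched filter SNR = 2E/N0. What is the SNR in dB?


SNR_lin = 2 * 3.389e-7 / 9.294e-17 = 7.293e9
SNR_dB = 10*log10(7.293e9) = 98.6 dB

98.6 dB


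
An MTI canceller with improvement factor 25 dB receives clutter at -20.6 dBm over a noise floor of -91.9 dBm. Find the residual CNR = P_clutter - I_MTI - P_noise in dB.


CNR = -20.6 - 25 - (-91.9) = 46.3 dB

46.3 dB


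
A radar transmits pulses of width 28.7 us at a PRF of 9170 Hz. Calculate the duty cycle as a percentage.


DC = 28.7e-6 * 9170 * 100 = 26.32%

26.32%


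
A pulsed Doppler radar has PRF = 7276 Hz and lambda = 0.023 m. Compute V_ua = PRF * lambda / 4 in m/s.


V_ua = 7276 * 0.023 / 4 = 41.8 m/s

41.8 m/s


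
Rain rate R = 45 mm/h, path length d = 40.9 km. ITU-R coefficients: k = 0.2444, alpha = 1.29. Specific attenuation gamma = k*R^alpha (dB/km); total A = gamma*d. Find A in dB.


gamma = 0.2444 * 45^1.29 = 33.16999 dB/km
A = 33.16999 * 40.9 = 1356.65 dB

1356.65 dB


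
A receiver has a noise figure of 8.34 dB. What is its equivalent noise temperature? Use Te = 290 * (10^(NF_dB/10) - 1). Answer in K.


NF_lin = 10^(8.34/10) = 6.823387
Te = 290 * (6.823387 - 1) = 1688.8 K

1688.8 K


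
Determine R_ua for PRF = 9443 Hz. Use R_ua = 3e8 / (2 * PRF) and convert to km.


R_ua = 3e8 / (2 * 9443) = 15884.8 m = 15.9 km

15.9 km


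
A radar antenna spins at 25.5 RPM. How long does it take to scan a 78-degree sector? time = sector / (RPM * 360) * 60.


t = 78 / (25.5 * 360) * 60 = 0.51 s

0.51 s


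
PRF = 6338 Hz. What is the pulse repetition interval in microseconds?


PRI = 1/6338 = 0.0001577785 s = 157.8 us

157.8 us


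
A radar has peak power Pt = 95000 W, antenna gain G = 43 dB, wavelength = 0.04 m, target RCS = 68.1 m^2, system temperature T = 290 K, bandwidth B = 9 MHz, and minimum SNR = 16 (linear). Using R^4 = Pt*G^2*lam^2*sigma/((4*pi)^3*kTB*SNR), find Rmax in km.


G_lin = 10^(43/10) = 19952.62315
R^4 = 95000 * 19952.62315^2 * 0.04^2 * 68.1 / ((4*pi)^3 * 1.38e-23 * 290 * 9000000.0 * 16)
R^4 = 3.60348e21 m^4
R_max = (3.60348e21)^(1/4) = 245008.1 m = 245.0 km

245.0 km


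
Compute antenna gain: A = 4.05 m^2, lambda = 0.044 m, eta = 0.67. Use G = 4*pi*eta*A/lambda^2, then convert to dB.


G_linear = 4*pi*0.67*4.05/0.044^2 = 17613.04
G_dB = 10*log10(17613.04) = 42.5 dB

42.5 dB


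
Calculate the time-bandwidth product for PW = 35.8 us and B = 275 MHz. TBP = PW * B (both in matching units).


TBP = 35.8 * 275 = 9845.0

9845.0


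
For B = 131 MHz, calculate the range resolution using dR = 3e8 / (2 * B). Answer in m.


dR = 3e8 / (2 * 131000000.0) = 1.15 m

1.15 m


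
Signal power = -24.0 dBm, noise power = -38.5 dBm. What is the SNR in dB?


SNR = -24.0 - (-38.5) = 14.5 dB

14.5 dB


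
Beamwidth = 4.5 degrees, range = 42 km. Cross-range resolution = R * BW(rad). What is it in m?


BW_rad = 0.078539816
CR = 42000 * 0.078539816 = 3298.7 m

3298.7 m


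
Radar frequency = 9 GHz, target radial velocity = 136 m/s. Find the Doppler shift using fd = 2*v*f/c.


fd = 2 * 136 * 9000000000.0 / 3e8 = 8160.0 Hz

8160.0 Hz


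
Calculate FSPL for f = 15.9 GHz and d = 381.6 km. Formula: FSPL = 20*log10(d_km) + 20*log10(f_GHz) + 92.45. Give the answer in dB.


20*log10(381.6) = 51.63
20*log10(15.9) = 24.03
FSPL = 168.1 dB

168.1 dB


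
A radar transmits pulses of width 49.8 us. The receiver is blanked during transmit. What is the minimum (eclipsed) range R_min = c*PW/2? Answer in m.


R_min = 3e8 * 49.8e-6 / 2 = 7470.0 m

7470.0 m


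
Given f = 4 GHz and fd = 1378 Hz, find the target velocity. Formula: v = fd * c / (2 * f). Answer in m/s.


v = 1378 * 3e8 / (2 * 4000000000.0) = 51.7 m/s

51.7 m/s


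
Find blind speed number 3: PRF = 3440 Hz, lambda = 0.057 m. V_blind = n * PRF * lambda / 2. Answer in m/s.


V_blind = 3 * 3440 * 0.057 / 2 = 294.1 m/s

294.1 m/s


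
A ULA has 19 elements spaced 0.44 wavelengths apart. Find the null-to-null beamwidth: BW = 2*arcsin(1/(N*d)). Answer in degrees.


1/(N*d) = 1/(19*0.44) = 0.119617
BW = 2*arcsin(0.119617) = 13.7 degrees

13.7 degrees


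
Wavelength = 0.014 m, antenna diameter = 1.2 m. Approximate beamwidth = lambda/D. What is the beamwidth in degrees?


BW_rad = 0.014 / 1.2 = 0.011667
BW_deg = 0.67 degrees

0.67 degrees


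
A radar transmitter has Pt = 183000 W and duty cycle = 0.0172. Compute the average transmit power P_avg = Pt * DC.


P_avg = 183000 * 0.0172 = 3147.6 W

3147.6 W


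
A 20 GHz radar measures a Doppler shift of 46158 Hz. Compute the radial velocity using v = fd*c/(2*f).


v = 46158 * 3e8 / (2 * 20000000000.0) = 346.2 m/s

346.2 m/s


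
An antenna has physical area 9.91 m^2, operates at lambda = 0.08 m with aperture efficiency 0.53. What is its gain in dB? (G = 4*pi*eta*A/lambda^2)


G_linear = 4*pi*0.53*9.91/0.08^2 = 10312.87
G_dB = 10*log10(10312.87) = 40.1 dB

40.1 dB


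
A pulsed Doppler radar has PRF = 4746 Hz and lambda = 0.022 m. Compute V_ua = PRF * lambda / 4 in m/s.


V_ua = 4746 * 0.022 / 4 = 26.1 m/s

26.1 m/s


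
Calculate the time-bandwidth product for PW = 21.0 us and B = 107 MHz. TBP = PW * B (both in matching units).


TBP = 21.0 * 107 = 2247.0

2247.0


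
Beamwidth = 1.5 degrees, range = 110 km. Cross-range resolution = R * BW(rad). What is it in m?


BW_rad = 0.026179939
CR = 110000 * 0.026179939 = 2879.8 m

2879.8 m


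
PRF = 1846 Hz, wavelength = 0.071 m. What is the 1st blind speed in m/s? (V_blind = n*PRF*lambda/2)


V_blind = 1 * 1846 * 0.071 / 2 = 65.5 m/s

65.5 m/s


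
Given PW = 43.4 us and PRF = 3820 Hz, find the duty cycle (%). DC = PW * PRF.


DC = 43.4e-6 * 3820 * 100 = 16.58%

16.58%


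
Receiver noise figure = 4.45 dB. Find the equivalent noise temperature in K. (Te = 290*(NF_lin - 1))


NF_lin = 10^(4.45/10) = 2.786121
Te = 290 * (2.786121 - 1) = 518.0 K

518.0 K


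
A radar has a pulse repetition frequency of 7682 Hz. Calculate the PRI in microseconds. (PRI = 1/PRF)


PRI = 1/7682 = 0.0001301744 s = 130.2 us

130.2 us


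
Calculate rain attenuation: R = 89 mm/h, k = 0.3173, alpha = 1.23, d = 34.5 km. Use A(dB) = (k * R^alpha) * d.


gamma = 0.3173 * 89^1.23 = 79.290249 dB/km
A = 79.290249 * 34.5 = 2735.51 dB

2735.51 dB


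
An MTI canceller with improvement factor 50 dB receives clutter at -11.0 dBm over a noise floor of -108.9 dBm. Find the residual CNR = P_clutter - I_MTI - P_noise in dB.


CNR = -11.0 - 50 - (-108.9) = 47.9 dB

47.9 dB


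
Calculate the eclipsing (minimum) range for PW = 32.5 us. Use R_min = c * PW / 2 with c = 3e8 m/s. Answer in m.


R_min = 3e8 * 32.5e-6 / 2 = 4875.0 m

4875.0 m


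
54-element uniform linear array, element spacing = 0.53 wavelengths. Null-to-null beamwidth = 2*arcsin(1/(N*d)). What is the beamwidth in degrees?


1/(N*d) = 1/(54*0.53) = 0.034941
BW = 2*arcsin(0.034941) = 4.0 degrees

4.0 degrees


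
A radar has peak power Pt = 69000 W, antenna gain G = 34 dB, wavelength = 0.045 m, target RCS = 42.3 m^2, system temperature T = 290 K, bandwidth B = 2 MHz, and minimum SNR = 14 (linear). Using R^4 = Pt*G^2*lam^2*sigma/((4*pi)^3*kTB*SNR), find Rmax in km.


G_lin = 10^(34/10) = 2511.886432
R^4 = 69000 * 2511.886432^2 * 0.045^2 * 42.3 / ((4*pi)^3 * 1.38e-23 * 290 * 2000000.0 * 14)
R^4 = 1.67706e20 m^4
R_max = (1.67706e20)^(1/4) = 113798.7 m = 113.8 km

113.8 km


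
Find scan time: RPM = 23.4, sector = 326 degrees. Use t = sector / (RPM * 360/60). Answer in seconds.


t = 326 / (23.4 * 360) * 60 = 2.32 s

2.32 s


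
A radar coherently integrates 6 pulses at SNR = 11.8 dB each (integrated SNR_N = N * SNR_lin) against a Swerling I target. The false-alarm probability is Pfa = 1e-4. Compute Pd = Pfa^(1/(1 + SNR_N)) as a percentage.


SNR_lin = 10^(11.8/10) = 15.13561
SNR_N = 6 * 15.13561 = 90.81366
1/(1 + SNR_N) = 1/91.81366 = 0.0108916
Pd = (1e-4)^0.0108916 = 0.90455
Pd = 90.5%

90.5%


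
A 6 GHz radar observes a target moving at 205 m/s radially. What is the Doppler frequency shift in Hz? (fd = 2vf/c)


fd = 2 * 205 * 6000000000.0 / 3e8 = 8200.0 Hz

8200.0 Hz


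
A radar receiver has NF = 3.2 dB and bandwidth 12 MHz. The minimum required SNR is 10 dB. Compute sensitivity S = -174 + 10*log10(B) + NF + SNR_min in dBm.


10*log10(12000000.0) = 70.79
S = -174 + 70.79 + 3.2 + 10 = -90.0 dBm

-90.0 dBm


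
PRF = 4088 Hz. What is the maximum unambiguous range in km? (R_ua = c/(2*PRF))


R_ua = 3e8 / (2 * 4088) = 36692.8 m = 36.7 km

36.7 km


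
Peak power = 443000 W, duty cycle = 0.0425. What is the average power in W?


P_avg = 443000 * 0.0425 = 18827.5 W

18827.5 W


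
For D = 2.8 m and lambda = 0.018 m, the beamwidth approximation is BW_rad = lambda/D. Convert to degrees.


BW_rad = 0.018 / 2.8 = 0.006429
BW_deg = 0.37 degrees

0.37 degrees


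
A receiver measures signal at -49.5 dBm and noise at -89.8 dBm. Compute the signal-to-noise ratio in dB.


SNR = -49.5 - (-89.8) = 40.3 dB

40.3 dB


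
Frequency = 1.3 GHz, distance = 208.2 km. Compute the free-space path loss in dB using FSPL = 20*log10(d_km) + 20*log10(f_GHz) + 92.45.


20*log10(208.2) = 46.37
20*log10(1.3) = 2.28
FSPL = 141.1 dB

141.1 dB


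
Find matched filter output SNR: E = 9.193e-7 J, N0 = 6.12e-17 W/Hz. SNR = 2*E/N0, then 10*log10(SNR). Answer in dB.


SNR_lin = 2 * 9.193e-7 / 6.12e-17 = 3.004e10
SNR_dB = 10*log10(3.004e10) = 104.8 dB

104.8 dB


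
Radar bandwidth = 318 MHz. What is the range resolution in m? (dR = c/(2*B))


dR = 3e8 / (2 * 318000000.0) = 0.47 m

0.47 m


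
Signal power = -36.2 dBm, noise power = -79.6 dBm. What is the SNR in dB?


SNR = -36.2 - (-79.6) = 43.4 dB

43.4 dB


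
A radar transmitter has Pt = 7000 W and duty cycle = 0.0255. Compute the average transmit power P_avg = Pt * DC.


P_avg = 7000 * 0.0255 = 178.5 W

178.5 W


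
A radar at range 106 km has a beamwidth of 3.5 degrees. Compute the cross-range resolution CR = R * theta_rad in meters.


BW_rad = 0.061086524
CR = 106000 * 0.061086524 = 6475.2 m

6475.2 m


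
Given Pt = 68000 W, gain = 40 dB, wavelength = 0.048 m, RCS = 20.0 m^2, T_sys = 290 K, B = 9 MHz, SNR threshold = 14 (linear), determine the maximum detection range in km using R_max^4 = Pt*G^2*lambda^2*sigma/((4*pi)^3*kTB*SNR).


G_lin = 10^(40/10) = 10000.0
R^4 = 68000 * 10000.0^2 * 0.048^2 * 20.0 / ((4*pi)^3 * 1.38e-23 * 290 * 9000000.0 * 14)
R^4 = 3.13144e20 m^4
R_max = (3.13144e20)^(1/4) = 133025.8 m = 133.0 km

133.0 km


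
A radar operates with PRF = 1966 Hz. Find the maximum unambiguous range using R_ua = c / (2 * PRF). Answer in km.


R_ua = 3e8 / (2 * 1966) = 76297.0 m = 76.3 km

76.3 km


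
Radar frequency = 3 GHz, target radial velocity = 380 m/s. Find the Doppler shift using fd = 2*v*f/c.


fd = 2 * 380 * 3000000000.0 / 3e8 = 7600.0 Hz

7600.0 Hz


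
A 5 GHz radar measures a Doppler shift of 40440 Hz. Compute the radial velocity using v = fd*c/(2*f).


v = 40440 * 3e8 / (2 * 5000000000.0) = 1213.2 m/s

1213.2 m/s


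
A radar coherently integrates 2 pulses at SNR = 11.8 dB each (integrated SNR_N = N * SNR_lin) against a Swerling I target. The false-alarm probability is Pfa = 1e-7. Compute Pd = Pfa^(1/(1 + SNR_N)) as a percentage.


SNR_lin = 10^(11.8/10) = 15.13561
SNR_N = 2 * 15.13561 = 30.27122
1/(1 + SNR_N) = 1/31.27122 = 0.0319783
Pd = (1e-7)^0.0319783 = 0.59724
Pd = 59.7%

59.7%


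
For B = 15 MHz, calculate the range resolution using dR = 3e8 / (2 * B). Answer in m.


dR = 3e8 / (2 * 15000000.0) = 10.0 m

10.0 m


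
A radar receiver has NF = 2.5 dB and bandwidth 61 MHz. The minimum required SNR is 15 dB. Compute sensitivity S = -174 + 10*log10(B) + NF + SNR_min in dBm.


10*log10(61000000.0) = 77.85
S = -174 + 77.85 + 2.5 + 15 = -78.6 dBm

-78.6 dBm


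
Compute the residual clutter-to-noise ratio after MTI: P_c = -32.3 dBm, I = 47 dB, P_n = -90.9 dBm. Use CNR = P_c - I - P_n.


CNR = -32.3 - 47 - (-90.9) = 11.6 dB

11.6 dB


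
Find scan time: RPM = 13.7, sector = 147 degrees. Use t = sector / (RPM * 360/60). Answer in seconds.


t = 147 / (13.7 * 360) * 60 = 1.79 s

1.79 s


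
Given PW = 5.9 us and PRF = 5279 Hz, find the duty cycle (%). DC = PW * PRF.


DC = 5.9e-6 * 5279 * 100 = 3.11%

3.11%


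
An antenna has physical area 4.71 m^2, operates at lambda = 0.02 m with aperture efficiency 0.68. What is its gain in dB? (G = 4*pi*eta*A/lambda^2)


G_linear = 4*pi*0.68*4.71/0.02^2 = 100618.93
G_dB = 10*log10(100618.93) = 50.0 dB

50.0 dB


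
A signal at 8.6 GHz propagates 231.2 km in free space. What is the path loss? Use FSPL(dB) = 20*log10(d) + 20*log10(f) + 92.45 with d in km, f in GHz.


20*log10(231.2) = 47.28
20*log10(8.6) = 18.69
FSPL = 158.4 dB

158.4 dB


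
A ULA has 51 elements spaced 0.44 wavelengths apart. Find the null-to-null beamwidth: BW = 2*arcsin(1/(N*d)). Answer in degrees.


1/(N*d) = 1/(51*0.44) = 0.044563
BW = 2*arcsin(0.044563) = 5.1 degrees

5.1 degrees


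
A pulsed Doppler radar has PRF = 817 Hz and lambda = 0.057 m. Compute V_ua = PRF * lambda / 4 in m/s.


V_ua = 817 * 0.057 / 4 = 11.6 m/s

11.6 m/s


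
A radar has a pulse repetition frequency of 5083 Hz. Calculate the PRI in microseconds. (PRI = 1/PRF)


PRI = 1/5083 = 0.0001967342 s = 196.7 us

196.7 us


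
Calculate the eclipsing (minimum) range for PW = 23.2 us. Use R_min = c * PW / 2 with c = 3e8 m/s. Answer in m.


R_min = 3e8 * 23.2e-6 / 2 = 3480.0 m

3480.0 m


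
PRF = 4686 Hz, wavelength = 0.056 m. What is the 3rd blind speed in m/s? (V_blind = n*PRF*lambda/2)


V_blind = 3 * 4686 * 0.056 / 2 = 393.6 m/s

393.6 m/s


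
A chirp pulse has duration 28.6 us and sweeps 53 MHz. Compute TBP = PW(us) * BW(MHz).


TBP = 28.6 * 53 = 1515.8

1515.8


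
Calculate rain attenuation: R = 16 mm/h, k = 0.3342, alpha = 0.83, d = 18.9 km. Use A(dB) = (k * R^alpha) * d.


gamma = 0.3342 * 16^0.83 = 3.337537 dB/km
A = 3.337537 * 18.9 = 63.08 dB

63.08 dB


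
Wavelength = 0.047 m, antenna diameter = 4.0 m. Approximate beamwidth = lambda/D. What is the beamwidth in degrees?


BW_rad = 0.047 / 4.0 = 0.01175
BW_deg = 0.67 degrees

0.67 degrees


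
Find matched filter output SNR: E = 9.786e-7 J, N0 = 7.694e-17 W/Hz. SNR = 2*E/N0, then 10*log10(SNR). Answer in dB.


SNR_lin = 2 * 9.786e-7 / 7.694e-17 = 2.544e10
SNR_dB = 10*log10(2.544e10) = 104.1 dB

104.1 dB


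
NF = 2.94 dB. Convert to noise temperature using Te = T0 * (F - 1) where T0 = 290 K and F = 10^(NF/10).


NF_lin = 10^(2.94/10) = 1.967886
Te = 290 * (1.967886 - 1) = 280.7 K

280.7 K


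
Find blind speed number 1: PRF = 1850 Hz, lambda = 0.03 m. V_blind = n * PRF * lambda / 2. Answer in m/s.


V_blind = 1 * 1850 * 0.03 / 2 = 27.8 m/s

27.8 m/s


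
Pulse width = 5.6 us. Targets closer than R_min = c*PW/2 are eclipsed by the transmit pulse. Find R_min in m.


R_min = 3e8 * 5.6e-6 / 2 = 840.0 m

840.0 m


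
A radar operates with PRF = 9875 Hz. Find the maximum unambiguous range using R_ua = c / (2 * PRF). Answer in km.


R_ua = 3e8 / (2 * 9875) = 15189.9 m = 15.2 km

15.2 km


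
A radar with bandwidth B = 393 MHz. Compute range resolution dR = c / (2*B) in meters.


dR = 3e8 / (2 * 393000000.0) = 0.38 m

0.38 m


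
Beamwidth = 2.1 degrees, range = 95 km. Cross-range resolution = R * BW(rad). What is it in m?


BW_rad = 0.036651914
CR = 95000 * 0.036651914 = 3481.9 m

3481.9 m


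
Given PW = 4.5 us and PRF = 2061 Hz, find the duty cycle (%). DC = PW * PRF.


DC = 4.5e-6 * 2061 * 100 = 0.93%

0.93%


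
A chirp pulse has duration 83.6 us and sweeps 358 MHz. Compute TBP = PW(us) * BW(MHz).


TBP = 83.6 * 358 = 29928.8

29928.8


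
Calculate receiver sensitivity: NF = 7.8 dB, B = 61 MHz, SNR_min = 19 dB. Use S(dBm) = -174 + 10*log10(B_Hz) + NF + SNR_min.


10*log10(61000000.0) = 77.85
S = -174 + 77.85 + 7.8 + 19 = -69.3 dBm

-69.3 dBm


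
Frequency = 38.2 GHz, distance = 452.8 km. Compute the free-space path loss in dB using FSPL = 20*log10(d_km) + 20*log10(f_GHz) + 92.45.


20*log10(452.8) = 53.12
20*log10(38.2) = 31.64
FSPL = 177.2 dB

177.2 dB


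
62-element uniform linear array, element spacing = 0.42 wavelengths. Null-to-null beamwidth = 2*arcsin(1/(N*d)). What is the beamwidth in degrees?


1/(N*d) = 1/(62*0.42) = 0.038402
BW = 2*arcsin(0.038402) = 4.4 degrees

4.4 degrees


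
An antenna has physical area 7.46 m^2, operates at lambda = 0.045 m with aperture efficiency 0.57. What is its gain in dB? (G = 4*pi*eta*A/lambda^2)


G_linear = 4*pi*0.57*7.46/0.045^2 = 26387.52
G_dB = 10*log10(26387.52) = 44.2 dB

44.2 dB


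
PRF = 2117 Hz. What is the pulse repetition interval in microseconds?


PRI = 1/2117 = 0.0004723666 s = 472.4 us

472.4 us


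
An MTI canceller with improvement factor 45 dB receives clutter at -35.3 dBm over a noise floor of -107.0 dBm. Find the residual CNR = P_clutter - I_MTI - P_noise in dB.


CNR = -35.3 - 45 - (-107.0) = 26.7 dB

26.7 dB


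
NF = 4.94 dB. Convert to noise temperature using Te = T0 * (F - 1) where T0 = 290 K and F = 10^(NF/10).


NF_lin = 10^(4.94/10) = 3.11889
Te = 290 * (3.11889 - 1) = 614.5 K

614.5 K


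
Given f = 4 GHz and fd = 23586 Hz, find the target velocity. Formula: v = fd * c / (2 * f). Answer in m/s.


v = 23586 * 3e8 / (2 * 4000000000.0) = 884.5 m/s

884.5 m/s


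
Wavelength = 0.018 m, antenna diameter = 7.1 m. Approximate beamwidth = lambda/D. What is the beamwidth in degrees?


BW_rad = 0.018 / 7.1 = 0.002535
BW_deg = 0.15 degrees

0.15 degrees


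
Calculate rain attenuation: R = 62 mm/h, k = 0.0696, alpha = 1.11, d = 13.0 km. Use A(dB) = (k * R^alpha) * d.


gamma = 0.0696 * 62^1.11 = 6.794602 dB/km
A = 6.794602 * 13.0 = 88.33 dB

88.33 dB


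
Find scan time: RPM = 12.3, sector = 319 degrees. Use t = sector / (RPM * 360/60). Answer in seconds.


t = 319 / (12.3 * 360) * 60 = 4.32 s

4.32 s


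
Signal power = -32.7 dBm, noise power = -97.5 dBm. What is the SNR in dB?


SNR = -32.7 - (-97.5) = 64.8 dB

64.8 dB


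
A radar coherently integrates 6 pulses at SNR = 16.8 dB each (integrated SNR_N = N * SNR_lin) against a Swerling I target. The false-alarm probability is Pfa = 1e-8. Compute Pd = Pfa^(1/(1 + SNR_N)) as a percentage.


SNR_lin = 10^(16.8/10) = 47.86301
SNR_N = 6 * 47.86301 = 287.17806
1/(1 + SNR_N) = 1/288.17806 = 0.0034701
Pd = (1e-8)^0.0034701 = 0.93808
Pd = 93.8%

93.8%


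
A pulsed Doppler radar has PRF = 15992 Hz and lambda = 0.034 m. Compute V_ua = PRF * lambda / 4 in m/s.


V_ua = 15992 * 0.034 / 4 = 135.9 m/s

135.9 m/s


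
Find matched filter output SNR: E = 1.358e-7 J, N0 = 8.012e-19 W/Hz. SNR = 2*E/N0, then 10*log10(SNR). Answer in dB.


SNR_lin = 2 * 1.358e-7 / 8.012e-19 = 3.39e11
SNR_dB = 10*log10(3.39e11) = 115.3 dB

115.3 dB


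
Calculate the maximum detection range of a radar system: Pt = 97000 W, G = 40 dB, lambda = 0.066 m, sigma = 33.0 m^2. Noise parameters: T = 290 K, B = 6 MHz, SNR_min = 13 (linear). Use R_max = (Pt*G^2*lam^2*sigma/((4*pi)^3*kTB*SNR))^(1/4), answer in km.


G_lin = 10^(40/10) = 10000.0
R^4 = 97000 * 10000.0^2 * 0.066^2 * 33.0 / ((4*pi)^3 * 1.38e-23 * 290 * 6000000.0 * 13)
R^4 = 2.25098e21 m^4
R_max = (2.25098e21)^(1/4) = 217817.6 m = 217.8 km

217.8 km


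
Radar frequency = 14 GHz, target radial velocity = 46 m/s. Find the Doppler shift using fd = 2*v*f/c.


fd = 2 * 46 * 14000000000.0 / 3e8 = 4293.3 Hz

4293.3 Hz


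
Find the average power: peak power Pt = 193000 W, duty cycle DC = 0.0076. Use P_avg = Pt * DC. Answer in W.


P_avg = 193000 * 0.0076 = 1466.8 W

1466.8 W


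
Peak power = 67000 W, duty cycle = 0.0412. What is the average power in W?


P_avg = 67000 * 0.0412 = 2760.4 W

2760.4 W


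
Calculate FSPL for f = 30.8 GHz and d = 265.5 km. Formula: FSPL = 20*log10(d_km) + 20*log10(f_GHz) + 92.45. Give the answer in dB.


20*log10(265.5) = 48.48
20*log10(30.8) = 29.77
FSPL = 170.7 dB

170.7 dB


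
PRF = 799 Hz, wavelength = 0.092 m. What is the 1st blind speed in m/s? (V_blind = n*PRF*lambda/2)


V_blind = 1 * 799 * 0.092 / 2 = 36.8 m/s

36.8 m/s


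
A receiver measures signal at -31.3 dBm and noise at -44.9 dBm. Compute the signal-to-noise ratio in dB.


SNR = -31.3 - (-44.9) = 13.6 dB

13.6 dB


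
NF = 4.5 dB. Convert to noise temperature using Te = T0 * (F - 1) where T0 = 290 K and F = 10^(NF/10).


NF_lin = 10^(4.5/10) = 2.818383
Te = 290 * (2.818383 - 1) = 527.3 K

527.3 K


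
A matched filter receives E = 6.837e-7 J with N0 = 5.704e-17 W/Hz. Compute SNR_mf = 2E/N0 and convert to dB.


SNR_lin = 2 * 6.837e-7 / 5.704e-17 = 2.397e10
SNR_dB = 10*log10(2.397e10) = 103.8 dB

103.8 dB


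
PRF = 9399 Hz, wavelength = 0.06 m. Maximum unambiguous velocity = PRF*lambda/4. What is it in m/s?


V_ua = 9399 * 0.06 / 4 = 141.0 m/s

141.0 m/s


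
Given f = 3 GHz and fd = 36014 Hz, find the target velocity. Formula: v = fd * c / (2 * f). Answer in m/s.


v = 36014 * 3e8 / (2 * 3000000000.0) = 1800.7 m/s

1800.7 m/s


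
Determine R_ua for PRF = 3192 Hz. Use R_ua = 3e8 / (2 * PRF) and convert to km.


R_ua = 3e8 / (2 * 3192) = 46992.5 m = 47.0 km

47.0 km


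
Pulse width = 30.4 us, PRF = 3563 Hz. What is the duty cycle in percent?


DC = 30.4e-6 * 3563 * 100 = 10.83%

10.83%


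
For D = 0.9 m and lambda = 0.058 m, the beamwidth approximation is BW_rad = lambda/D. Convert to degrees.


BW_rad = 0.058 / 0.9 = 0.064444
BW_deg = 3.69 degrees

3.69 degrees


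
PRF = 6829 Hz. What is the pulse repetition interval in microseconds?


PRI = 1/6829 = 0.0001464343 s = 146.4 us

146.4 us


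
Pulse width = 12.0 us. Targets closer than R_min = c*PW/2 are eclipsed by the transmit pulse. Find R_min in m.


R_min = 3e8 * 12.0e-6 / 2 = 1800.0 m

1800.0 m


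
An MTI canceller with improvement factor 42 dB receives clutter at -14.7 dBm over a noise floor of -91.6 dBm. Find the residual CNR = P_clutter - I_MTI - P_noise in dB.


CNR = -14.7 - 42 - (-91.6) = 34.9 dB

34.9 dB


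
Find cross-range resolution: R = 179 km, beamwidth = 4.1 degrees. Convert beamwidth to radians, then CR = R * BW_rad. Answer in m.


BW_rad = 0.071558499
CR = 179000 * 0.071558499 = 12809.0 m

12809.0 m


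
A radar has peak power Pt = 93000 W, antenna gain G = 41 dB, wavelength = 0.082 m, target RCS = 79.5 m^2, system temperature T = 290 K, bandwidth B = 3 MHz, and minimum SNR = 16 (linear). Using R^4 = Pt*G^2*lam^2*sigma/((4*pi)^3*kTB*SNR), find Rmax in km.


G_lin = 10^(41/10) = 12589.254118
R^4 = 93000 * 12589.254118^2 * 0.082^2 * 79.5 / ((4*pi)^3 * 1.38e-23 * 290 * 3000000.0 * 16)
R^4 = 2.06695e22 m^4
R_max = (2.06695e22)^(1/4) = 379168.7 m = 379.2 km

379.2 km


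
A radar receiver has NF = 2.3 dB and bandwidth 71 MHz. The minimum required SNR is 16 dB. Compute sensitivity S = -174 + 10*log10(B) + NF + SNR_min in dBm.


10*log10(71000000.0) = 78.51
S = -174 + 78.51 + 2.3 + 16 = -77.2 dBm

-77.2 dBm


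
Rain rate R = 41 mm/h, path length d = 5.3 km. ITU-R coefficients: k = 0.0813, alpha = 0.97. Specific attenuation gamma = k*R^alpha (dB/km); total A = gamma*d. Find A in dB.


gamma = 0.0813 * 41^0.97 = 2.981885 dB/km
A = 2.981885 * 5.3 = 15.8 dB

15.8 dB


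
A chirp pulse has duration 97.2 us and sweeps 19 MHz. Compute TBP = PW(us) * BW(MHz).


TBP = 97.2 * 19 = 1846.8

1846.8


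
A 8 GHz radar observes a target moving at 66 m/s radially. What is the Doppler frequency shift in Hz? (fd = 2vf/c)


fd = 2 * 66 * 8000000000.0 / 3e8 = 3520.0 Hz

3520.0 Hz


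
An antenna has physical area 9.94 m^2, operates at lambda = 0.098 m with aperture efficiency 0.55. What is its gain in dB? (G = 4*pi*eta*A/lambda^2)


G_linear = 4*pi*0.55*9.94/0.098^2 = 7153.31
G_dB = 10*log10(7153.31) = 38.5 dB

38.5 dB
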